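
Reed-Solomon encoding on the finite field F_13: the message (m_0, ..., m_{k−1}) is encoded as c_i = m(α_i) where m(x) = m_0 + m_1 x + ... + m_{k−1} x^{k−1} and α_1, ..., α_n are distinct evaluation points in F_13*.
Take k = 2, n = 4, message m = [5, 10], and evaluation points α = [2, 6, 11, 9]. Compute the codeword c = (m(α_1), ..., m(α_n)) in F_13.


c = [12, 0, 11, 4]

Message polynomial: m(x) = 5 + 10·x (mod 13).
For each evaluation point α_i, compute m(α_i) mod 13:
  α_1 = 2: Horner steps 10 → 12, so m(2) = 12.
  α_2 = 6: Horner steps 10 → 0, so m(6) = 0.
  α_3 = 11: Horner steps 10 → 11, so m(11) = 11.
  α_4 = 9: Horner steps 10 → 4, so m(9) = 4.
Codeword c = [12, 0, 11, 4] ∈ F_13^4.


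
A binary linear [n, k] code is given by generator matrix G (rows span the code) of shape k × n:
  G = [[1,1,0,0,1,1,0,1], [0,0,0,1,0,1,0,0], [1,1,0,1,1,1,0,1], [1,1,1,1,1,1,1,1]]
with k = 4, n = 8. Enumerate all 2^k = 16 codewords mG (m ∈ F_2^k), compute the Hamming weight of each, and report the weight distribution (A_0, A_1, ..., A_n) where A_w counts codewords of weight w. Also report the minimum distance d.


Weight distribution: A_0 = 1, A_1 = 2, A_2 = 2, A_3 = 2, A_4 = 2, A_5 = 2, A_6 = 2, A_7 = 2, A_8 = 1. Minimum distance d = 1.

Enumerate all 2^4 = 16 messages m ∈ F_2^4.
For each, compute codeword c = mG in F_2^8, then tally its weight.
  m = 0000 → c = 00000000, weight = 0.
  m = 1000 → c = 11001101, weight = 5.
  m = 0100 → c = 00010100, weight = 2.
  m = 1100 → c = 11011001, weight = 5.
  m = 0010 → c = 11011101, weight = 6.
  m = 1010 → c = 00010000, weight = 1.
  m = 0110 → c = 11001001, weight = 4.
  m = 1110 → c = 00000100, weight = 1.
  m = 0001 → c = 11111111, weight = 8.
  m = 1001 → c = 00110010, weight = 3.
  m = 0101 → c = 11101011, weight = 6.
  m = 1101 → c = 00100110, weight = 3.
  m = 0011 → c = 00100010, weight = 2.
  m = 1011 → c = 11101111, weight = 7.
  m = 0111 → c = 00110110, weight = 4.
  m = 1111 → c = 11111011, weight = 7.
Tally weights:
  weight 0: 1 codewords.
  weight 1: 2 codewords.
  weight 2: 2 codewords.
  weight 3: 2 codewords.
  weight 4: 2 codewords.
  weight 5: 2 codewords.
  weight 6: 2 codewords.
  weight 7: 2 codewords.
  weight 8: 1 codewords.
Minimum distance d = smallest w > 0 with A_w > 0 = 1.
Sanity: Σ A_w = 16 = 2^4 = 16 ✓.


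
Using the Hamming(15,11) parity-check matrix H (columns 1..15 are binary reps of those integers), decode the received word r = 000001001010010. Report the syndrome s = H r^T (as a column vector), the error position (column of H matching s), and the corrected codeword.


s = (1, 0, 1, 0)^T, error position = 10, corrected codeword c = 000001001110010

Compute s = H r^T mod 2 one row at a time:
  s_1 = 0 + 1 + 0 + 1 + 0 + 0 + 1 + 0 = 3 ≡ 1 (mod 2).
  s_2 = 0 + 0 + 1 + 0 + 0 + 0 + 1 + 0 = 2 ≡ 0 (mod 2).
  s_3 = 0 + 0 + 1 + 0 + 0 + 1 + 1 + 0 = 3 ≡ 1 (mod 2).
  s_4 = 0 + 0 + 0 + 0 + 1 + 1 + 0 + 0 = 2 ≡ 0 (mod 2).
s = (1, 0, 1, 0)^T — this equals column 10 of H (binary 1010), so error is at position 10.
Correct: flip bit 10 of r = 000001001010010 to get c = 000001001110010.


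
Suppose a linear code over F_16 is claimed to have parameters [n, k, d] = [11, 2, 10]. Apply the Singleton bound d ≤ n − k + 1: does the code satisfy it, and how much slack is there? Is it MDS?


Singleton RHS = n − k + 1 = 10, slack = 0, bound satisfied, MDS.

Singleton bound: d ≤ n − k + 1.
Here n = 11, k = 2, so n − k + 1 = 10.
Given d = 10, check d ≤ 10: YES.
Slack = (n − k + 1) − d = 0.
The code is MDS (slack = 0).
Description: the claimed parameters are [11, 2, 10]_16; such a code would be MDS (meets Singleton bound).


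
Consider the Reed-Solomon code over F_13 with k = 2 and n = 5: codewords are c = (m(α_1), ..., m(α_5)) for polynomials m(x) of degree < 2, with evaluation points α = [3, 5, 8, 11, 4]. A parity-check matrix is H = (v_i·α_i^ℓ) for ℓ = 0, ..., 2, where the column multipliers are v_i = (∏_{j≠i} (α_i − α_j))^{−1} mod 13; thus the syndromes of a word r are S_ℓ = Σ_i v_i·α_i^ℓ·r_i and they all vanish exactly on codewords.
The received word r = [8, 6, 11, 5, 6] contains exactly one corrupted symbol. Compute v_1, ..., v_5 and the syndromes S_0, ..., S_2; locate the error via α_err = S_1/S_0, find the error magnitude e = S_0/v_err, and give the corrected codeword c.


S = (8, 1, 5), error at position 2, error magnitude e = 2, c = [8, 4, 11, 5, 6].

Step 1: column multipliers v_i = (∏_{j≠i}(α_i − α_j))^{−1} mod 13.
  i = 1 (α = 3): (3−5)(3−8)(3−11)(3−4) = (−2)·(−5)·(−8)·(−1) = 80 ≡ 2, so v_1 = 2^{−1} = 7 (mod 13).
  i = 2 (α = 5): (5−3)(5−8)(5−11)(5−4) = 2·(−3)·(−6)·1 = 36 ≡ 10, so v_2 = 10^{−1} = 4 (mod 13).
  i = 3 (α = 8): (8−3)(8−5)(8−11)(8−4) = 5·3·(−3)·4 = −180 ≡ 2, so v_3 = 2^{−1} = 7 (mod 13).
  i = 4 (α = 11): (11−3)(11−5)(11−8)(11−4) = 8·6·3·7 = 1008 ≡ 7, so v_4 = 7^{−1} = 2 (mod 13).
  i = 5 (α = 4): (4−3)(4−5)(4−8)(4−11) = 1·(−1)·(−4)·(−7) = −28 ≡ 11, so v_5 = 11^{−1} = 6 (mod 13).
  v = [7, 4, 7, 2, 6].
Step 2: syndromes of r = [8, 6, 11, 5, 6] (all sums mod 13).
  S_0 = Σ v_i r_i = 7·8 + 4·6 + 7·11 + 2·5 + 6·6 = 203 ≡ 8.
  S_1 = Σ v_i α_i r_i = 7·3·8 + 4·5·6 + 7·8·11 + 2·11·5 + 6·4·6 = 1158 ≡ 1.
  α_i^2 mod 13 = [9, 12, 12, 4, 3].
  S_2 = Σ v_i α_i^2 r_i = 7·9·8 + 4·12·6 + 7·12·11 + 2·4·5 + 6·3·6 = 1864 ≡ 5.
  S = (8, 1, 5) ≠ 0, so r is not a codeword (an error is present).
Step 3: locate the error. For a single error e at position i, S_ℓ = v_i·e·α_i^ℓ, so α_err = S_1/S_0.
  S_0^{−1} = 8^{−1} = 5 (mod 13), so α_err = 1·5 = 5 ≡ 5 = α_2. Error position i = 2.
  Consistency check: S_2/S_1 = 5·1 = 5 ≡ 5 = α_err ✓ (single-error assumption holds).
Step 4: error magnitude e = S_0/v_2 = S_0·∏_{j≠2}(α_2 − α_j) = 8·10 = 80 ≡ 2 (mod 13).
Step 5: correct position 2: c_2 = r_2 − e = 6 − 2 ≡ 4 (mod 13). Hence c = [8, 4, 11, 5, 6].
  Check: interpolating c through the α_i gives m(x) = 1 + 11·x (degree < 2) with m(α_i) = c_i for every i, so c is indeed a codeword.


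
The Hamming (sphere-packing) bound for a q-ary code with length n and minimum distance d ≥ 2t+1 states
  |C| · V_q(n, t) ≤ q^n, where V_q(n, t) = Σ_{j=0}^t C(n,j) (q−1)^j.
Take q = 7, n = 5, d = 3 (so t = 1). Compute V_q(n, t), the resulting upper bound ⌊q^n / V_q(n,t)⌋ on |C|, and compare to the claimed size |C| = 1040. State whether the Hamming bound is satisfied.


V_q(n, t) = 31, q^n = 16807, Hamming bound = 542, |C| = 1040 > bound (violated).

Step 1: Compute V_q(n, t) = Σ_{j=0}^1 C(n, j) (q−1)^j.
  j = 0: C(5,0)·(6)^0 = 1·1 = 1.
  j = 1: C(5,1)·(6)^1 = 5·6 = 30.
  V_q(n, t) = 1 + 30 = 31.
Step 2: q^n = 7^5 = 16807.
Step 3: Hamming bound ⌊q^n / V_q(n,t)⌋ = ⌊16807/31⌋ = 542.
Step 4: Compare |C| = 1040 to 542: violated.
The claimed |C| lies above the Hamming bound, so no 7-ary code of length 5 with d ≥ 3 can have 1040 codewords.


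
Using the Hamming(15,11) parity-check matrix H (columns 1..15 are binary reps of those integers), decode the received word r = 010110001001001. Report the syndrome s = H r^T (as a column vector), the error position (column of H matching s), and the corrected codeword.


s = (1, 0, 0, 1)^T, error position = 9, corrected codeword c = 010110000001001

Compute s = H r^T mod 2 one row at a time:
  s_1 = 0 + 1 + 0 + 0 + 1 + 0 + 0 + 1 = 3 ≡ 1 (mod 2).
  s_2 = 1 + 1 + 0 + 0 + 1 + 0 + 0 + 1 = 4 ≡ 0 (mod 2).
  s_3 = 1 + 0 + 0 + 0 + 0 + 0 + 0 + 1 = 2 ≡ 0 (mod 2).
  s_4 = 0 + 0 + 1 + 0 + 1 + 0 + 0 + 1 = 3 ≡ 1 (mod 2).
s = (1, 0, 0, 1)^T — this equals column 9 of H (binary 1001), so error is at position 9.
Correct: flip bit 9 of r = 010110001001001 to get c = 010110000001001.


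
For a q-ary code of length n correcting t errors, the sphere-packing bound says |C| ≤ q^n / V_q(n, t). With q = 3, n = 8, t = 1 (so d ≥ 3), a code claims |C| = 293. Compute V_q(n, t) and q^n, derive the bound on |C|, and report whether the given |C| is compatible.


V_q(n, t) = 17, q^n = 6561, Hamming bound = 385, |C| = 293 ≤ bound (satisfied).

Step 1: Compute V_q(n, t) = Σ_{j=0}^1 C(n, j) (q−1)^j.
  j = 0: C(8,0)·(2)^0 = 1·1 = 1.
  j = 1: C(8,1)·(2)^1 = 8·2 = 16.
  V_q(n, t) = 1 + 16 = 17.
Step 2: q^n = 3^8 = 6561.
Step 3: Hamming bound ⌊q^n / V_q(n,t)⌋ = ⌊6561/17⌋ = 385.
Step 4: Compare |C| = 293 to 385: satisfied.
The claimed |C| lies below the Hamming bound.


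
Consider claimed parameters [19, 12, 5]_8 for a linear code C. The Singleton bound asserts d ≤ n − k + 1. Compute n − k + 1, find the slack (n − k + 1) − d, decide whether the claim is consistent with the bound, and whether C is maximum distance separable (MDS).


Singleton RHS = n − k + 1 = 8, slack = 3, bound satisfied, not MDS.

Singleton bound: d ≤ n − k + 1.
Here n = 19, k = 12, so n − k + 1 = 8.
Given d = 5, check d ≤ 8: YES.
Slack = (n − k + 1) − d = 3.
The code is NOT MDS (slack = 3 > 0).
Description: the claimed parameters are [19, 12, 5]_8; such a code would be non-MDS.


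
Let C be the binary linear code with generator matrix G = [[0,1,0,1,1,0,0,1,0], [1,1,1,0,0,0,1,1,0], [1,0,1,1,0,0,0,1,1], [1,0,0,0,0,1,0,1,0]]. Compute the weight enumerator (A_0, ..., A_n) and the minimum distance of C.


Weight distribution: A_0 = 1, A_3 = 1, A_4 = 5, A_5 = 6, A_6 = 2, A_7 = 1. Minimum distance d = 3.

Enumerate all 2^4 = 16 messages m ∈ F_2^4.
For each, compute codeword c = mG in F_2^9, then tally its weight.
  m = 0000 → c = 000000000, weight = 0.
  m = 1000 → c = 010110010, weight = 4.
  m = 0100 → c = 111000110, weight = 5.
  m = 1100 → c = 101110100, weight = 5.
  m = 0010 → c = 101100011, weight = 5.
  m = 1010 → c = 111010001, weight = 5.
  m = 0110 → c = 010100101, weight = 4.
  m = 1110 → c = 000010111, weight = 4.
  m = 0001 → c = 100001010, weight = 3.
  m = 1001 → c = 110111000, weight = 5.
  m = 0101 → c = 011001100, weight = 4.
  m = 1101 → c = 001111110, weight = 6.
  m = 0011 → c = 001101001, weight = 4.
  m = 1011 → c = 011011011, weight = 6.
  m = 0111 → c = 110101111, weight = 7.
  m = 1111 → c = 100011101, weight = 5.
Tally weights:
  weight 0: 1 codewords.
  weight 3: 1 codewords.
  weight 4: 5 codewords.
  weight 5: 6 codewords.
  weight 6: 2 codewords.
  weight 7: 1 codewords.
Minimum distance d = smallest w > 0 with A_w > 0 = 3.
Sanity: Σ A_w = 16 = 2^4 = 16 ✓.


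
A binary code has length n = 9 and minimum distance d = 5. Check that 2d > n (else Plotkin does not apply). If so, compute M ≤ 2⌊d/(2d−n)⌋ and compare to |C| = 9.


Plotkin bound M ≤ 10; given |C| = 9 ≤ bound (satisfied).

Check applicability: 2d = 10, n = 9.
2d − n = 1 > 0, so Plotkin applies.
Compute d/(2d−n) = 5/1 ≈ 5.0000.
⌊d/(2d−n)⌋ = 5.
Plotkin bound: M ≤ 2·5 = 10.
Given |C| = 9, check: satisfied.
This |C| is below the Plotkin bound.


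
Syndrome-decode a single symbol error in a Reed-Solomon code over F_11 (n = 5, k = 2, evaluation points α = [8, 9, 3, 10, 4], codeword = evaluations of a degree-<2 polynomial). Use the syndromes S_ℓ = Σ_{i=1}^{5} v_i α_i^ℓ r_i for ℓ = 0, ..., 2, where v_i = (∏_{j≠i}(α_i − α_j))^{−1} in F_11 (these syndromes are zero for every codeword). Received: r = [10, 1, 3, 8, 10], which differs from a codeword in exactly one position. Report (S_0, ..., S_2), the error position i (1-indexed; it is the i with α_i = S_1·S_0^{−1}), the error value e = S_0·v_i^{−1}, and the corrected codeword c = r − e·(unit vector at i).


S = (7, 1, 8), error at position 1, error magnitude e = 5, c = [5, 1, 3, 8, 10].

Step 1: column multipliers v_i = (∏_{j≠i}(α_i − α_j))^{−1} mod 11.
  i = 1 (α = 8): (8−9)(8−3)(8−10)(8−4) = (−1)·5·(−2)·4 = 40 ≡ 7, so v_1 = 7^{−1} = 8 (mod 11).
  i = 2 (α = 9): (9−8)(9−3)(9−10)(9−4) = 1·6·(−1)·5 = −30 ≡ 3, so v_2 = 3^{−1} = 4 (mod 11).
  i = 3 (α = 3): (3−8)(3−9)(3−10)(3−4) = (−5)·(−6)·(−7)·(−1) = 210 ≡ 1, so v_3 = 1^{−1} = 1 (mod 11).
  i = 4 (α = 10): (10−8)(10−9)(10−3)(10−4) = 2·1·7·6 = 84 ≡ 7, so v_4 = 7^{−1} = 8 (mod 11).
  i = 5 (α = 4): (4−8)(4−9)(4−3)(4−10) = (−4)·(−5)·1·(−6) = −120 ≡ 1, so v_5 = 1^{−1} = 1 (mod 11).
  v = [8, 4, 1, 8, 1].
Step 2: syndromes of r = [10, 1, 3, 8, 10] (all sums mod 11).
  S_0 = Σ v_i r_i = 8·10 + 4·1 + 1·3 + 8·8 + 1·10 = 161 ≡ 7.
  S_1 = Σ v_i α_i r_i = 8·8·10 + 4·9·1 + 1·3·3 + 8·10·8 + 1·4·10 = 1365 ≡ 1.
  α_i^2 mod 11 = [9, 4, 9, 1, 5].
  S_2 = Σ v_i α_i^2 r_i = 8·9·10 + 4·4·1 + 1·9·3 + 8·1·8 + 1·5·10 = 877 ≡ 8.
  S = (7, 1, 8) ≠ 0, so r is not a codeword (an error is present).
Step 3: locate the error. For a single error e at position i, S_ℓ = v_i·e·α_i^ℓ, so α_err = S_1/S_0.
  S_0^{−1} = 7^{−1} = 8 (mod 11), so α_err = 1·8 = 8 ≡ 8 = α_1. Error position i = 1.
  Consistency check: S_2/S_1 = 8·1 = 8 ≡ 8 = α_err ✓ (single-error assumption holds).
Step 4: error magnitude e = S_0/v_1 = S_0·∏_{j≠1}(α_1 − α_j) = 7·7 = 49 ≡ 5 (mod 11).
Step 5: correct position 1: c_1 = r_1 − e = 10 − 5 ≡ 5 (mod 11). Hence c = [5, 1, 3, 8, 10].
  Check: interpolating c through the α_i gives m(x) = 4 + 7·x (degree < 2) with m(α_i) = c_i for every i, so c is indeed a codeword.


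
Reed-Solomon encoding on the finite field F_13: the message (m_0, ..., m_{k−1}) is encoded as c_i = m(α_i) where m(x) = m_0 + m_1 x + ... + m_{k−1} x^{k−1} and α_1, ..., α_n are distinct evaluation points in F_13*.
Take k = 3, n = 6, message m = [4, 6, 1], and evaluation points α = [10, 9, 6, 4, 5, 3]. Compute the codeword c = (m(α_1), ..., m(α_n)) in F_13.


c = [8, 9, 11, 5, 7, 5]

Message polynomial: m(x) = 4 + 6·x + 1·x^2 (mod 13).
For each evaluation point α_i, compute m(α_i) mod 13:
  α_1 = 10: Horner steps 1 → 3 → 8, so m(10) = 8.
  α_2 = 9: Horner steps 1 → 2 → 9, so m(9) = 9.
  α_3 = 6: Horner steps 1 → 12 → 11, so m(6) = 11.
  α_4 = 4: Horner steps 1 → 10 → 5, so m(4) = 5.
  α_5 = 5: Horner steps 1 → 11 → 7, so m(5) = 7.
  α_6 = 3: Horner steps 1 → 9 → 5, so m(3) = 5.
Codeword c = [8, 9, 11, 5, 7, 5] ∈ F_13^6.


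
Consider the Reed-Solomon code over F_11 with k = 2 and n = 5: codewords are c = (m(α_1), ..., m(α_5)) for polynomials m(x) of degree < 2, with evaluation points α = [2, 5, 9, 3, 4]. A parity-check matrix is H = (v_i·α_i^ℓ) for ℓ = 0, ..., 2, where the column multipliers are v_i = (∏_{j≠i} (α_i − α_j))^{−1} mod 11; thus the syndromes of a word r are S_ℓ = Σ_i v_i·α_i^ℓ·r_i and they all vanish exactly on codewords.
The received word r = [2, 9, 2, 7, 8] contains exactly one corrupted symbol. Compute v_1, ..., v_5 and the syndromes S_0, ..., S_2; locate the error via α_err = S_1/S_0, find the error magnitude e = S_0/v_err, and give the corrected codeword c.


S = (2, 4, 8), error at position 1, error magnitude e = 7, c = [6, 9, 2, 7, 8].

Step 1: column multipliers v_i = (∏_{j≠i}(α_i − α_j))^{−1} mod 11.
  i = 1 (α = 2): (2−5)(2−9)(2−3)(2−4) = (−3)·(−7)·(−1)·(−2) = 42 ≡ 9, so v_1 = 9^{−1} = 5 (mod 11).
  i = 2 (α = 5): (5−2)(5−9)(5−3)(5−4) = 3·(−4)·2·1 = −24 ≡ 9, so v_2 = 9^{−1} = 5 (mod 11).
  i = 3 (α = 9): (9−2)(9−5)(9−3)(9−4) = 7·4·6·5 = 840 ≡ 4, so v_3 = 4^{−1} = 3 (mod 11).
  i = 4 (α = 3): (3−2)(3−5)(3−9)(3−4) = 1·(−2)·(−6)·(−1) = −12 ≡ 10, so v_4 = 10^{−1} = 10 (mod 11).
  i = 5 (α = 4): (4−2)(4−5)(4−9)(4−3) = 2·(−1)·(−5)·1 = 10 ≡ 10, so v_5 = 10^{−1} = 10 (mod 11).
  v = [5, 5, 3, 10, 10].
Step 2: syndromes of r = [2, 9, 2, 7, 8] (all sums mod 11).
  S_0 = Σ v_i r_i = 5·2 + 5·9 + 3·2 + 10·7 + 10·8 = 211 ≡ 2.
  S_1 = Σ v_i α_i r_i = 5·2·2 + 5·5·9 + 3·9·2 + 10·3·7 + 10·4·8 = 829 ≡ 4.
  α_i^2 mod 11 = [4, 3, 4, 9, 5].
  S_2 = Σ v_i α_i^2 r_i = 5·4·2 + 5·3·9 + 3·4·2 + 10·9·7 + 10·5·8 = 1229 ≡ 8.
  S = (2, 4, 8) ≠ 0, so r is not a codeword (an error is present).
Step 3: locate the error. For a single error e at position i, S_ℓ = v_i·e·α_i^ℓ, so α_err = S_1/S_0.
  S_0^{−1} = 2^{−1} = 6 (mod 11), so α_err = 4·6 = 24 ≡ 2 = α_1. Error position i = 1.
  Consistency check: S_2/S_1 = 8·3 = 24 ≡ 2 = α_err ✓ (single-error assumption holds).
Step 4: error magnitude e = S_0/v_1 = S_0·∏_{j≠1}(α_1 − α_j) = 2·9 = 18 ≡ 7 (mod 11).
Step 5: correct position 1: c_1 = r_1 − e = 2 − 7 ≡ 6 (mod 11). Hence c = [6, 9, 2, 7, 8].
  Check: interpolating c through the α_i gives m(x) = 4 + 1·x (degree < 2) with m(α_i) = c_i for every i, so c is indeed a codeword.


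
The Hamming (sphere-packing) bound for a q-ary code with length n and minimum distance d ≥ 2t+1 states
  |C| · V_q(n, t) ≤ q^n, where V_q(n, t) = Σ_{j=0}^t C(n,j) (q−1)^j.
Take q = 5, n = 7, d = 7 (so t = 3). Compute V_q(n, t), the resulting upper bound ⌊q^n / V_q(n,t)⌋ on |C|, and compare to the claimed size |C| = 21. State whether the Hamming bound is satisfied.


V_q(n, t) = 2605, q^n = 78125, Hamming bound = 29, |C| = 21 ≤ bound (satisfied).

Step 1: Compute V_q(n, t) = Σ_{j=0}^3 C(n, j) (q−1)^j.
  j = 0: C(7,0)·(4)^0 = 1·1 = 1.
  j = 1: C(7,1)·(4)^1 = 7·4 = 28.
  j = 2: C(7,2)·(4)^2 = 21·16 = 336.
  j = 3: C(7,3)·(4)^3 = 35·64 = 2240.
  V_q(n, t) = 1 + 28 + 336 + 2240 = 2605.
Step 2: q^n = 5^7 = 78125.
Step 3: Hamming bound ⌊q^n / V_q(n,t)⌋ = ⌊78125/2605⌋ = 29.
Step 4: Compare |C| = 21 to 29: satisfied.
The claimed |C| lies below the Hamming bound.


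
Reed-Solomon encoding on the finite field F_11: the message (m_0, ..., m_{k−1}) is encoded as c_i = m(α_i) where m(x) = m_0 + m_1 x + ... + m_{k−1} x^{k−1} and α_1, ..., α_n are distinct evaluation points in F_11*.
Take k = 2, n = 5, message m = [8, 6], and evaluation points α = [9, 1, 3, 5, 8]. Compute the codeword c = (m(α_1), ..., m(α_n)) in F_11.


c = [7, 3, 4, 5, 1]

Message polynomial: m(x) = 8 + 6·x (mod 11).
For each evaluation point α_i, compute m(α_i) mod 11:
  α_1 = 9: Horner steps 6 → 7, so m(9) = 7.
  α_2 = 1: Horner steps 6 → 3, so m(1) = 3.
  α_3 = 3: Horner steps 6 → 4, so m(3) = 4.
  α_4 = 5: Horner steps 6 → 5, so m(5) = 5.
  α_5 = 8: Horner steps 6 → 1, so m(8) = 1.
Codeword c = [7, 3, 4, 5, 1] ∈ F_11^5.


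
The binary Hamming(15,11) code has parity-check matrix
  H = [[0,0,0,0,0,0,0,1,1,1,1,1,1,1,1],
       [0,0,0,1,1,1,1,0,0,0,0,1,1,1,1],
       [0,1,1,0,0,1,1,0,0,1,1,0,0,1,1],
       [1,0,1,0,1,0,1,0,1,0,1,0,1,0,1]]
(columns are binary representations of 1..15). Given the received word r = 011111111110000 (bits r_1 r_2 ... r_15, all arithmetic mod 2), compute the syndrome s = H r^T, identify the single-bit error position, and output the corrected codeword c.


s = (0, 0, 0, 1)^T, error position = 1, corrected codeword c = 111111111110000

Compute s = H r^T mod 2 one row at a time:
  s_1 = 1 + 1 + 1 + 1 + 0 + 0 + 0 + 0 = 4 ≡ 0 (mod 2).
  s_2 = 1 + 1 + 1 + 1 + 0 + 0 + 0 + 0 = 4 ≡ 0 (mod 2).
  s_3 = 1 + 1 + 1 + 1 + 1 + 1 + 0 + 0 = 6 ≡ 0 (mod 2).
  s_4 = 0 + 1 + 1 + 1 + 1 + 1 + 0 + 0 = 5 ≡ 1 (mod 2).
s = (0, 0, 0, 1)^T — this equals column 1 of H (binary 0001), so error is at position 1.
Correct: flip bit 1 of r = 011111111110000 to get c = 111111111110000.


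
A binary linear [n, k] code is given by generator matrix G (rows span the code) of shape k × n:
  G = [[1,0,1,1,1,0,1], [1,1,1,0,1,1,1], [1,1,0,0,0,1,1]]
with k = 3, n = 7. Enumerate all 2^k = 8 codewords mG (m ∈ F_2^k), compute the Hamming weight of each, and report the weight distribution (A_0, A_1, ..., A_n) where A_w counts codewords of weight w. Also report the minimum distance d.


Weight distribution: A_0 = 1, A_2 = 1, A_3 = 2, A_4 = 1, A_5 = 2, A_6 = 1. Minimum distance d = 2.

Enumerate all 2^3 = 8 messages m ∈ F_2^3.
For each, compute codeword c = mG in F_2^7, then tally its weight.
  m = 000 → c = 0000000, weight = 0.
  m = 100 → c = 1011101, weight = 5.
  m = 010 → c = 1110111, weight = 6.
  m = 110 → c = 0101010, weight = 3.
  m = 001 → c = 1100011, weight = 4.
  m = 101 → c = 0111110, weight = 5.
  m = 011 → c = 0010100, weight = 2.
  m = 111 → c = 1001001, weight = 3.
Tally weights:
  weight 0: 1 codewords.
  weight 2: 1 codewords.
  weight 3: 2 codewords.
  weight 4: 1 codewords.
  weight 5: 2 codewords.
  weight 6: 1 codewords.
Minimum distance d = smallest w > 0 with A_w > 0 = 2.
Sanity: Σ A_w = 8 = 2^3 = 8 ✓.


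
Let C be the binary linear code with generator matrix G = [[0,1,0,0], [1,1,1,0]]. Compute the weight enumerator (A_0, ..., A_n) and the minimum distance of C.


Weight distribution: A_0 = 1, A_1 = 1, A_2 = 1, A_3 = 1. Minimum distance d = 1.

Enumerate all 2^2 = 4 messages m ∈ F_2^2.
For each, compute codeword c = mG in F_2^4, then tally its weight.
  m = 00 → c = 0000, weight = 0.
  m = 10 → c = 0100, weight = 1.
  m = 01 → c = 1110, weight = 3.
  m = 11 → c = 1010, weight = 2.
Tally weights:
  weight 0: 1 codewords.
  weight 1: 1 codewords.
  weight 2: 1 codewords.
  weight 3: 1 codewords.
Minimum distance d = smallest w > 0 with A_w > 0 = 1.
Sanity: Σ A_w = 4 = 2^2 = 4 ✓.


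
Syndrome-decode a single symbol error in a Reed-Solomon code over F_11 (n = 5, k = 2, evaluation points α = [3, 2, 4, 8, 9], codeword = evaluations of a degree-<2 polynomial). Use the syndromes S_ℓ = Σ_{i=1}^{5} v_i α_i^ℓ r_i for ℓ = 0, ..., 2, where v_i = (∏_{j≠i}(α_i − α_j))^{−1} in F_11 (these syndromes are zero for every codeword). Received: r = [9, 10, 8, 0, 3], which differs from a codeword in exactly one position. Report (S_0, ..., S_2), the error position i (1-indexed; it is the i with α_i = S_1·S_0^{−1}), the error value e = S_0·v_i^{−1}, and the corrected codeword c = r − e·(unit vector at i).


S = (7, 1, 8), error at position 4, error magnitude e = 7, c = [9, 10, 8, 4, 3].

Step 1: column multipliers v_i = (∏_{j≠i}(α_i − α_j))^{−1} mod 11.
  i = 1 (α = 3): (3−2)(3−4)(3−8)(3−9) = 1·(−1)·(−5)·(−6) = −30 ≡ 3, so v_1 = 3^{−1} = 4 (mod 11).
  i = 2 (α = 2): (2−3)(2−4)(2−8)(2−9) = (−1)·(−2)·(−6)·(−7) = 84 ≡ 7, so v_2 = 7^{−1} = 8 (mod 11).
  i = 3 (α = 4): (4−3)(4−2)(4−8)(4−9) = 1·2·(−4)·(−5) = 40 ≡ 7, so v_3 = 7^{−1} = 8 (mod 11).
  i = 4 (α = 8): (8−3)(8−2)(8−4)(8−9) = 5·6·4·(−1) = −120 ≡ 1, so v_4 = 1^{−1} = 1 (mod 11).
  i = 5 (α = 9): (9−3)(9−2)(9−4)(9−8) = 6·7·5·1 = 210 ≡ 1, so v_5 = 1^{−1} = 1 (mod 11).
  v = [4, 8, 8, 1, 1].
Step 2: syndromes of r = [9, 10, 8, 0, 3] (all sums mod 11).
  S_0 = Σ v_i r_i = 4·9 + 8·10 + 8·8 + 1·0 + 1·3 = 183 ≡ 7.
  S_1 = Σ v_i α_i r_i = 4·3·9 + 8·2·10 + 8·4·8 + 1·8·0 + 1·9·3 = 551 ≡ 1.
  α_i^2 mod 11 = [9, 4, 5, 9, 4].
  S_2 = Σ v_i α_i^2 r_i = 4·9·9 + 8·4·10 + 8·5·8 + 1·9·0 + 1·4·3 = 976 ≡ 8.
  S = (7, 1, 8) ≠ 0, so r is not a codeword (an error is present).
Step 3: locate the error. For a single error e at position i, S_ℓ = v_i·e·α_i^ℓ, so α_err = S_1/S_0.
  S_0^{−1} = 7^{−1} = 8 (mod 11), so α_err = 1·8 = 8 ≡ 8 = α_4. Error position i = 4.
  Consistency check: S_2/S_1 = 8·1 = 8 ≡ 8 = α_err ✓ (single-error assumption holds).
Step 4: error magnitude e = S_0/v_4 = S_0·∏_{j≠4}(α_4 − α_j) = 7·1 = 7 ≡ 7 (mod 11).
Step 5: correct position 4: c_4 = r_4 − e = 0 − 7 ≡ 4 (mod 11). Hence c = [9, 10, 8, 4, 3].
  Check: interpolating c through the α_i gives m(x) = 1 + 10·x (degree < 2) with m(α_i) = c_i for every i, so c is indeed a codeword.


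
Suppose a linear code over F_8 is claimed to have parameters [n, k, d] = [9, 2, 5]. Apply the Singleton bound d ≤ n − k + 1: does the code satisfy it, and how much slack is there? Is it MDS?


Singleton RHS = n − k + 1 = 8, slack = 3, bound satisfied, not MDS.

Singleton bound: d ≤ n − k + 1.
Here n = 9, k = 2, so n − k + 1 = 8.
Given d = 5, check d ≤ 8: YES.
Slack = (n − k + 1) − d = 3.
The code is NOT MDS (slack = 3 > 0).
Description: the claimed parameters are [9, 2, 5]_8; such a code would be non-MDS.


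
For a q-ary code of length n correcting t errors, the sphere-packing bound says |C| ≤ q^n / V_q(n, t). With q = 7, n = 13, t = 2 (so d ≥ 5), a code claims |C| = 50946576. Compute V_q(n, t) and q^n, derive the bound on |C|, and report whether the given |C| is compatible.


V_q(n, t) = 2887, q^n = 96889010407, Hamming bound = 33560446, |C| = 50946576 > bound (violated).

Step 1: Compute V_q(n, t) = Σ_{j=0}^2 C(n, j) (q−1)^j.
  j = 0: C(13,0)·(6)^0 = 1·1 = 1.
  j = 1: C(13,1)·(6)^1 = 13·6 = 78.
  j = 2: C(13,2)·(6)^2 = 78·36 = 2808.
  V_q(n, t) = 1 + 78 + 2808 = 2887.
Step 2: q^n = 7^13 = 96889010407.
Step 3: Hamming bound ⌊q^n / V_q(n,t)⌋ = ⌊96889010407/2887⌋ = 33560446.
Step 4: Compare |C| = 50946576 to 33560446: violated.
The claimed |C| lies above the Hamming bound, so no 7-ary code of length 13 with d ≥ 5 can have 50946576 codewords.


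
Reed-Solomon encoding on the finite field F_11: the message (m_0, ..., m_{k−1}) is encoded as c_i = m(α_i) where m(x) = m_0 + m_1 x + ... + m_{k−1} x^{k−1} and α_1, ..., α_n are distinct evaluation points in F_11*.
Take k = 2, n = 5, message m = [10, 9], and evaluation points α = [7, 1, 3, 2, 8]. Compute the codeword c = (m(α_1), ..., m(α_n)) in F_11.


c = [7, 8, 4, 6, 5]

Message polynomial: m(x) = 10 + 9·x (mod 11).
For each evaluation point α_i, compute m(α_i) mod 11:
  α_1 = 7: Horner steps 9 → 7, so m(7) = 7.
  α_2 = 1: Horner steps 9 → 8, so m(1) = 8.
  α_3 = 3: Horner steps 9 → 4, so m(3) = 4.
  α_4 = 2: Horner steps 9 → 6, so m(2) = 6.
  α_5 = 8: Horner steps 9 → 5, so m(8) = 5.
Codeword c = [7, 8, 4, 6, 5] ∈ F_11^5.


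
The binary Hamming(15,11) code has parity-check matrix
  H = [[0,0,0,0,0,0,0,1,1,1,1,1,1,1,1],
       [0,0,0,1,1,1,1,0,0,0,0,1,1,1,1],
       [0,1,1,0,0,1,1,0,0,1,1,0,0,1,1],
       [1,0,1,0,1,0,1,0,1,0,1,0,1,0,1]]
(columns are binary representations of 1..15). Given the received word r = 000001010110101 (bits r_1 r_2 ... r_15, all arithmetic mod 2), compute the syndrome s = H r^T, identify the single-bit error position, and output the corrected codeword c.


s = (1, 1, 0, 1)^T, error position = 13, corrected codeword c = 000001010110001

Compute s = H r^T mod 2 one row at a time:
  s_1 = 1 + 0 + 1 + 1 + 0 + 1 + 0 + 1 = 5 ≡ 1 (mod 2).
  s_2 = 0 + 0 + 1 + 0 + 0 + 1 + 0 + 1 = 3 ≡ 1 (mod 2).
  s_3 = 0 + 0 + 1 + 0 + 1 + 1 + 0 + 1 = 4 ≡ 0 (mod 2).
  s_4 = 0 + 0 + 0 + 0 + 0 + 1 + 1 + 1 = 3 ≡ 1 (mod 2).
s = (1, 1, 0, 1)^T — this equals column 13 of H (binary 1101), so error is at position 13.
Correct: flip bit 13 of r = 000001010110101 to get c = 000001010110001.


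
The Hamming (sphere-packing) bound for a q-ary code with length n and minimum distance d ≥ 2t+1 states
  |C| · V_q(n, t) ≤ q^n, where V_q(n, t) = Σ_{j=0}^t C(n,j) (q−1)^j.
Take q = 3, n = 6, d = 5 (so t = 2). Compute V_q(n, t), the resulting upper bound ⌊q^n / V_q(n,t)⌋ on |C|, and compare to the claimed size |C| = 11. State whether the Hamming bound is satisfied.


V_q(n, t) = 73, q^n = 729, Hamming bound = 9, |C| = 11 > bound (violated).

Step 1: Compute V_q(n, t) = Σ_{j=0}^2 C(n, j) (q−1)^j.
  j = 0: C(6,0)·(2)^0 = 1·1 = 1.
  j = 1: C(6,1)·(2)^1 = 6·2 = 12.
  j = 2: C(6,2)·(2)^2 = 15·4 = 60.
  V_q(n, t) = 1 + 12 + 60 = 73.
Step 2: q^n = 3^6 = 729.
Step 3: Hamming bound ⌊q^n / V_q(n,t)⌋ = ⌊729/73⌋ = 9.
Step 4: Compare |C| = 11 to 9: violated.
The claimed |C| lies above the Hamming bound, so no 3-ary code of length 6 with d ≥ 5 can have 11 codewords.


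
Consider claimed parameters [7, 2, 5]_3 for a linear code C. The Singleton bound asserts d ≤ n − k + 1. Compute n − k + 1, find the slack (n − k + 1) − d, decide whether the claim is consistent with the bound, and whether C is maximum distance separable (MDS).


Singleton RHS = n − k + 1 = 6, slack = 1, bound satisfied, not MDS.

Singleton bound: d ≤ n − k + 1.
Here n = 7, k = 2, so n − k + 1 = 6.
Given d = 5, check d ≤ 6: YES.
Slack = (n − k + 1) − d = 1.
The code is NOT MDS (slack = 1 > 0).
Description: the claimed parameters are [7, 2, 5]_3; such a code would be non-MDS.


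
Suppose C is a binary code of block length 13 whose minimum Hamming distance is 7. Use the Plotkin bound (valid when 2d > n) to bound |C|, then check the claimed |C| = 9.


Plotkin bound M ≤ 14; given |C| = 9 ≤ bound (satisfied).

Check applicability: 2d = 14, n = 13.
2d − n = 1 > 0, so Plotkin applies.
Compute d/(2d−n) = 7/1 ≈ 7.0000.
⌊d/(2d−n)⌋ = 7.
Plotkin bound: M ≤ 2·7 = 14.
Given |C| = 9, check: satisfied.
This |C| is below the Plotkin bound.


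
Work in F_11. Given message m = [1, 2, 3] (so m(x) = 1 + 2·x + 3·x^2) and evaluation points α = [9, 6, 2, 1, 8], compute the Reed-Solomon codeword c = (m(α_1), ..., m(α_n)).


c = [9, 0, 6, 6, 0]

Message polynomial: m(x) = 1 + 2·x + 3·x^2 (mod 11).
For each evaluation point α_i, compute m(α_i) mod 11:
  α_1 = 9: Horner steps 3 → 7 → 9, so m(9) = 9.
  α_2 = 6: Horner steps 3 → 9 → 0, so m(6) = 0.
  α_3 = 2: Horner steps 3 → 8 → 6, so m(2) = 6.
  α_4 = 1: Horner steps 3 → 5 → 6, so m(1) = 6.
  α_5 = 8: Horner steps 3 → 4 → 0, so m(8) = 0.
Codeword c = [9, 0, 6, 6, 0] ∈ F_11^5.


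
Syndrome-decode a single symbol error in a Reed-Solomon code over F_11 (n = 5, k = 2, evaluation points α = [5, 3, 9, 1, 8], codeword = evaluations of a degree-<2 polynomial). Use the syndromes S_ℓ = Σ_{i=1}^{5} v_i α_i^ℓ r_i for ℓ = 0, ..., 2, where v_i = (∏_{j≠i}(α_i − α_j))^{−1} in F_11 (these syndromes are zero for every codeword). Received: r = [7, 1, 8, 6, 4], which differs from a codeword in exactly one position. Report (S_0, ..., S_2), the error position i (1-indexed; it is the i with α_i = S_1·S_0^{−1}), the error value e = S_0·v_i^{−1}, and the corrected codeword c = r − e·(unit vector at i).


S = (2, 5, 7), error at position 5, error magnitude e = 10, c = [7, 1, 8, 6, 5].

Step 1: column multipliers v_i = (∏_{j≠i}(α_i − α_j))^{−1} mod 11.
  i = 1 (α = 5): (5−3)(5−9)(5−1)(5−8) = 2·(−4)·4·(−3) = 96 ≡ 8, so v_1 = 8^{−1} = 7 (mod 11).
  i = 2 (α = 3): (3−5)(3−9)(3−1)(3−8) = (−2)·(−6)·2·(−5) = −120 ≡ 1, so v_2 = 1^{−1} = 1 (mod 11).
  i = 3 (α = 9): (9−5)(9−3)(9−1)(9−8) = 4·6·8·1 = 192 ≡ 5, so v_3 = 5^{−1} = 9 (mod 11).
  i = 4 (α = 1): (1−5)(1−3)(1−9)(1−8) = (−4)·(−2)·(−8)·(−7) = 448 ≡ 8, so v_4 = 8^{−1} = 7 (mod 11).
  i = 5 (α = 8): (8−5)(8−3)(8−9)(8−1) = 3·5·(−1)·7 = −105 ≡ 5, so v_5 = 5^{−1} = 9 (mod 11).
  v = [7, 1, 9, 7, 9].
Step 2: syndromes of r = [7, 1, 8, 6, 4] (all sums mod 11).
  S_0 = Σ v_i r_i = 7·7 + 1·1 + 9·8 + 7·6 + 9·4 = 200 ≡ 2.
  S_1 = Σ v_i α_i r_i = 7·5·7 + 1·3·1 + 9·9·8 + 7·1·6 + 9·8·4 = 1226 ≡ 5.
  α_i^2 mod 11 = [3, 9, 4, 1, 9].
  S_2 = Σ v_i α_i^2 r_i = 7·3·7 + 1·9·1 + 9·4·8 + 7·1·6 + 9·9·4 = 810 ≡ 7.
  S = (2, 5, 7) ≠ 0, so r is not a codeword (an error is present).
Step 3: locate the error. For a single error e at position i, S_ℓ = v_i·e·α_i^ℓ, so α_err = S_1/S_0.
  S_0^{−1} = 2^{−1} = 6 (mod 11), so α_err = 5·6 = 30 ≡ 8 = α_5. Error position i = 5.
  Consistency check: S_2/S_1 = 7·9 = 63 ≡ 8 = α_err ✓ (single-error assumption holds).
Step 4: error magnitude e = S_0/v_5 = S_0·∏_{j≠5}(α_5 − α_j) = 2·5 = 10 ≡ 10 (mod 11).
Step 5: correct position 5: c_5 = r_5 − e = 4 − 10 ≡ 5 (mod 11). Hence c = [7, 1, 8, 6, 5].
  Check: interpolating c through the α_i gives m(x) = 3 + 3·x (degree < 2) with m(α_i) = c_i for every i, so c is indeed a codeword.


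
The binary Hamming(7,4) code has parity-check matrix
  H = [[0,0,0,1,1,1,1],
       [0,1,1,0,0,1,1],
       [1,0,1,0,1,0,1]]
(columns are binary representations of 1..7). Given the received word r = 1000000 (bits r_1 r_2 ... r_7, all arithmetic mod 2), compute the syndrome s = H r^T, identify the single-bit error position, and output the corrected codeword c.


s = (0, 0, 1)^T, error position = 1, corrected codeword c = 0000000

Compute s = H r^T mod 2 one row at a time:
  s_1 = 0 + 0 + 0 + 0 = 0 ≡ 0 (mod 2).
  s_2 = 0 + 0 + 0 + 0 = 0 ≡ 0 (mod 2).
  s_3 = 1 + 0 + 0 + 0 = 1 ≡ 1 (mod 2).
s = (0, 0, 1)^T — this equals column 1 of H (binary 001), so error is at position 1.
Correct: flip bit 1 of r = 1000000 to get c = 0000000.


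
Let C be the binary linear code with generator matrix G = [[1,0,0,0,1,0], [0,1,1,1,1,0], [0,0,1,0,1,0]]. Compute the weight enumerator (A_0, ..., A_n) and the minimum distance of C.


Weight distribution: A_0 = 1, A_2 = 4, A_4 = 3. Minimum distance d = 2.

Enumerate all 2^3 = 8 messages m ∈ F_2^3.
For each, compute codeword c = mG in F_2^6, then tally its weight.
  m = 000 → c = 000000, weight = 0.
  m = 100 → c = 100010, weight = 2.
  m = 010 → c = 011110, weight = 4.
  m = 110 → c = 111100, weight = 4.
  m = 001 → c = 001010, weight = 2.
  m = 101 → c = 101000, weight = 2.
  m = 011 → c = 010100, weight = 2.
  m = 111 → c = 110110, weight = 4.
Tally weights:
  weight 0: 1 codewords.
  weight 2: 4 codewords.
  weight 4: 3 codewords.
Minimum distance d = smallest w > 0 with A_w > 0 = 2.
Sanity: Σ A_w = 8 = 2^3 = 8 ✓.


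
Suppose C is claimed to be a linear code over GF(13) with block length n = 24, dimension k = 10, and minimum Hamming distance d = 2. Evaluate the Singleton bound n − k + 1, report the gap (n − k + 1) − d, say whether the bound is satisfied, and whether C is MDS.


Singleton RHS = n − k + 1 = 15, slack = 13, bound satisfied, not MDS.

Singleton bound: d ≤ n − k + 1.
Here n = 24, k = 10, so n − k + 1 = 15.
Given d = 2, check d ≤ 15: YES.
Slack = (n − k + 1) − d = 13.
The code is NOT MDS (slack = 13 > 0).
Description: the claimed parameters are [24, 10, 2]_13; such a code would be non-MDS.


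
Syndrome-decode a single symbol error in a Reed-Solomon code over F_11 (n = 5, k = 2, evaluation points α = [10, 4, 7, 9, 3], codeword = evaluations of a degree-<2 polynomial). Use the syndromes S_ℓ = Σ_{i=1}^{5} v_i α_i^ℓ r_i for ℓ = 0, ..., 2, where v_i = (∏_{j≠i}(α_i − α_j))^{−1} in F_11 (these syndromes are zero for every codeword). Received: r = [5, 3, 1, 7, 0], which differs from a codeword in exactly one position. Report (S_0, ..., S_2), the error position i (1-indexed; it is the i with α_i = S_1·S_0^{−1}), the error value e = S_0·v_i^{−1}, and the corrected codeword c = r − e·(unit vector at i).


S = (10, 1, 10), error at position 1, error magnitude e = 6, c = [10, 3, 1, 7, 0].

Step 1: column multipliers v_i = (∏_{j≠i}(α_i − α_j))^{−1} mod 11.
  i = 1 (α = 10): (10−4)(10−7)(10−9)(10−3) = 6·3·1·7 = 126 ≡ 5, so v_1 = 5^{−1} = 9 (mod 11).
  i = 2 (α = 4): (4−10)(4−7)(4−9)(4−3) = (−6)·(−3)·(−5)·1 = −90 ≡ 9, so v_2 = 9^{−1} = 5 (mod 11).
  i = 3 (α = 7): (7−10)(7−4)(7−9)(7−3) = (−3)·3·(−2)·4 = 72 ≡ 6, so v_3 = 6^{−1} = 2 (mod 11).
  i = 4 (α = 9): (9−10)(9−4)(9−7)(9−3) = (−1)·5·2·6 = −60 ≡ 6, so v_4 = 6^{−1} = 2 (mod 11).
  i = 5 (α = 3): (3−10)(3−4)(3−7)(3−9) = (−7)·(−1)·(−4)·(−6) = 168 ≡ 3, so v_5 = 3^{−1} = 4 (mod 11).
  v = [9, 5, 2, 2, 4].
Step 2: syndromes of r = [5, 3, 1, 7, 0] (all sums mod 11).
  S_0 = Σ v_i r_i = 9·5 + 5·3 + 2·1 + 2·7 + 4·0 = 76 ≡ 10.
  S_1 = Σ v_i α_i r_i = 9·10·5 + 5·4·3 + 2·7·1 + 2·9·7 + 4·3·0 = 650 ≡ 1.
  α_i^2 mod 11 = [1, 5, 5, 4, 9].
  S_2 = Σ v_i α_i^2 r_i = 9·1·5 + 5·5·3 + 2·5·1 + 2·4·7 + 4·9·0 = 186 ≡ 10.
  S = (10, 1, 10) ≠ 0, so r is not a codeword (an error is present).
Step 3: locate the error. For a single error e at position i, S_ℓ = v_i·e·α_i^ℓ, so α_err = S_1/S_0.
  S_0^{−1} = 10^{−1} = 10 (mod 11), so α_err = 1·10 = 10 ≡ 10 = α_1. Error position i = 1.
  Consistency check: S_2/S_1 = 10·1 = 10 ≡ 10 = α_err ✓ (single-error assumption holds).
Step 4: error magnitude e = S_0/v_1 = S_0·∏_{j≠1}(α_1 − α_j) = 10·5 = 50 ≡ 6 (mod 11).
Step 5: correct position 1: c_1 = r_1 − e = 5 − 6 ≡ 10 (mod 11). Hence c = [10, 3, 1, 7, 0].
  Check: interpolating c through the α_i gives m(x) = 2 + 3·x (degree < 2) with m(α_i) = c_i for every i, so c is indeed a codeword.


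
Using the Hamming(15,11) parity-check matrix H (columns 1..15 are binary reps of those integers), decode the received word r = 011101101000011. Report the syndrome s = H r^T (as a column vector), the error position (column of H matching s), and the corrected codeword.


s = (1, 1, 0, 0)^T, error position = 12, corrected codeword c = 011101101001011

Compute s = H r^T mod 2 one row at a time:
  s_1 = 0 + 1 + 0 + 0 + 0 + 0 + 1 + 1 = 3 ≡ 1 (mod 2).
  s_2 = 1 + 0 + 1 + 1 + 0 + 0 + 1 + 1 = 5 ≡ 1 (mod 2).
  s_3 = 1 + 1 + 1 + 1 + 0 + 0 + 1 + 1 = 6 ≡ 0 (mod 2).
  s_4 = 0 + 1 + 0 + 1 + 1 + 0 + 0 + 1 = 4 ≡ 0 (mod 2).
s = (1, 1, 0, 0)^T — this equals column 12 of H (binary 1100), so error is at position 12.
Correct: flip bit 12 of r = 011101101000011 to get c = 011101101001011.


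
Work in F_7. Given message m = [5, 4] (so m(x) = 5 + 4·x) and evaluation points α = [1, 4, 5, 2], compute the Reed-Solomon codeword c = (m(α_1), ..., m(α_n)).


c = [2, 0, 4, 6]

Message polynomial: m(x) = 5 + 4·x (mod 7).
For each evaluation point α_i, compute m(α_i) mod 7:
  α_1 = 1: Horner steps 4 → 2, so m(1) = 2.
  α_2 = 4: Horner steps 4 → 0, so m(4) = 0.
  α_3 = 5: Horner steps 4 → 4, so m(5) = 4.
  α_4 = 2: Horner steps 4 → 6, so m(2) = 6.
Codeword c = [2, 0, 4, 6] ∈ F_7^4.


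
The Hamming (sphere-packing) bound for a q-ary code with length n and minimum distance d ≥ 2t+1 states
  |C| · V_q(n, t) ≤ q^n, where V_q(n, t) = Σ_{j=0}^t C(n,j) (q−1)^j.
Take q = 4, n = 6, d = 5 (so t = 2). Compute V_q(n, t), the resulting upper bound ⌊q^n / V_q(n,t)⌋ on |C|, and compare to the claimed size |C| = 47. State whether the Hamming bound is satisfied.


V_q(n, t) = 154, q^n = 4096, Hamming bound = 26, |C| = 47 > bound (violated).

Step 1: Compute V_q(n, t) = Σ_{j=0}^2 C(n, j) (q−1)^j.
  j = 0: C(6,0)·(3)^0 = 1·1 = 1.
  j = 1: C(6,1)·(3)^1 = 6·3 = 18.
  j = 2: C(6,2)·(3)^2 = 15·9 = 135.
  V_q(n, t) = 1 + 18 + 135 = 154.
Step 2: q^n = 4^6 = 4096.
Step 3: Hamming bound ⌊q^n / V_q(n,t)⌋ = ⌊4096/154⌋ = 26.
Step 4: Compare |C| = 47 to 26: violated.
The claimed |C| lies above the Hamming bound, so no 4-ary code of length 6 with d ≥ 5 can have 47 codewords.


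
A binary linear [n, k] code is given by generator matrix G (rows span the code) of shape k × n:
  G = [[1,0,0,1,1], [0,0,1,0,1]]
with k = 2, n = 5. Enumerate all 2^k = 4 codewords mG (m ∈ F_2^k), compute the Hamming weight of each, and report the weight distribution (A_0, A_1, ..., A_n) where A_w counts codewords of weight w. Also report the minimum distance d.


Weight distribution: A_0 = 1, A_2 = 1, A_3 = 2. Minimum distance d = 2.

Enumerate all 2^2 = 4 messages m ∈ F_2^2.
For each, compute codeword c = mG in F_2^5, then tally its weight.
  m = 00 → c = 00000, weight = 0.
  m = 10 → c = 10011, weight = 3.
  m = 01 → c = 00101, weight = 2.
  m = 11 → c = 10110, weight = 3.
Tally weights:
  weight 0: 1 codewords.
  weight 2: 1 codewords.
  weight 3: 2 codewords.
Minimum distance d = smallest w > 0 with A_w > 0 = 2.
Sanity: Σ A_w = 4 = 2^2 = 4 ✓.


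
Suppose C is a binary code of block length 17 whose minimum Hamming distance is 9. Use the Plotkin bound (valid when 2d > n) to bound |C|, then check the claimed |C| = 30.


Plotkin bound M ≤ 18; given |C| = 30 > bound (violated).

Check applicability: 2d = 18, n = 17.
2d − n = 1 > 0, so Plotkin applies.
Compute d/(2d−n) = 9/1 ≈ 9.0000.
⌊d/(2d−n)⌋ = 9.
Plotkin bound: M ≤ 2·9 = 18.
Given |C| = 30, check: VIOLATED.
This |C| is above the Plotkin bound, so no binary code with n = 17, d = 9 and 30 codewords exists.


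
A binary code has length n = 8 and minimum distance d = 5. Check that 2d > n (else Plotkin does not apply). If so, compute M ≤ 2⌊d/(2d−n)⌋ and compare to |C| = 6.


Plotkin bound M ≤ 4; given |C| = 6 > bound (violated).

Check applicability: 2d = 10, n = 8.
2d − n = 2 > 0, so Plotkin applies.
Compute d/(2d−n) = 5/2 ≈ 2.5000.
⌊d/(2d−n)⌋ = 2.
Plotkin bound: M ≤ 2·2 = 4.
Given |C| = 6, check: VIOLATED.
This |C| is above the Plotkin bound, so no binary code with n = 8, d = 5 and 6 codewords exists.
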